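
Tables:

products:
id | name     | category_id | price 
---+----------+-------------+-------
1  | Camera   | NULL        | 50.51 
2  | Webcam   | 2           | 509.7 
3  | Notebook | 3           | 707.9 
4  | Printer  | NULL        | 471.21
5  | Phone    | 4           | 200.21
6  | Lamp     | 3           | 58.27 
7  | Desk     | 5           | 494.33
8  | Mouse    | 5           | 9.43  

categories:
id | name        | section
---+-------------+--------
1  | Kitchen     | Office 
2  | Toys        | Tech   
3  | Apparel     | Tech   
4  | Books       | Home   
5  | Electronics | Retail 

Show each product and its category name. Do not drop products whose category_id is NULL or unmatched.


LEFT JOIN keeps every row from products (the left table); where category_id has no match in categories, the category columns become NULL. Walk through each product:
  - product 1 (Camera): category_id=NULL, no match -> kept with NULL
  - product 2 (Webcam): category_id=2 -> matches Toys
  - product 3 (Notebook): category_id=3 -> matches Apparel
  - product 4 (Printer): category_id=NULL, no match -> kept with NULL
  - product 5 (Phone): category_id=4 -> matches Books
  - product 6 (Lamp): category_id=3 -> matches Apparel
  - product 7 (Desk): category_id=5 -> matches Electronics
  - product 8 (Mouse): category_id=5 -> matches Electronics
All 8 rows appear; 2 have NULL category.

SQL:
SELECT a.name, b.name AS category
FROM products a
LEFT JOIN categories b ON a.category_id = b.id

Result:
name     | category   
---------+------------
Camera   | NULL       
Webcam   | Toys       
Notebook | Apparel    
Printer  | NULL       
Phone    | Books      
Lamp     | Apparel    
Desk     | Electronics
Mouse    | Electronics


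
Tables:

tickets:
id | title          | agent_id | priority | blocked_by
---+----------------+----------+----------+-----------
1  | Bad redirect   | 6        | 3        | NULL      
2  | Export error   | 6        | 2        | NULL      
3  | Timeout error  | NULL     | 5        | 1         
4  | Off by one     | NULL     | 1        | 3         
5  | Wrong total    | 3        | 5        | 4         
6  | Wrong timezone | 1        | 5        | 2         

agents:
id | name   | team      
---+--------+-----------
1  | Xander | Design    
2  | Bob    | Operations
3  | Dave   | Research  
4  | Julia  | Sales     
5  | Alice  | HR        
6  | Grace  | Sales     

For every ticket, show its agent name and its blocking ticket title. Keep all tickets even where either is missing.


Two LEFT JOINs from the same base table tickets: one to agents via agent_id, one to tickets itself via blocked_by. Both are LEFT so every ticket is preserved.
Match against agents:
  - ticket 1 (Bad redirect): agent_id=6 -> matches Grace
  - ticket 2 (Export error): agent_id=6 -> matches Grace
  - ticket 3 (Timeout error): agent_id=NULL, no match -> kept with NULL
  - ticket 4 (Off by one): agent_id=NULL, no match -> kept with NULL
  - ticket 5 (Wrong total): agent_id=3 -> matches Dave
  - ticket 6 (Wrong timezone): agent_id=1 -> matches Xander
Match against tickets (self):
  - ticket 1 (Bad redirect): blocked_by=NULL -> NULL
  - ticket 2 (Export error): blocked_by=NULL -> NULL
  - ticket 3 (Timeout error): blocked_by=1 -> Bad redirect
  - ticket 4 (Off by one): blocked_by=3 -> Timeout error
  - ticket 5 (Wrong total): blocked_by=4 -> Off by one
  - ticket 6 (Wrong timezone): blocked_by=2 -> Export error

SQL:
SELECT a.title, b.name AS agent, c.title AS blocked_by
FROM tickets a
LEFT JOIN agents b ON a.agent_id = b.id
LEFT JOIN tickets c ON a.blocked_by = c.id

Result:
title          | agent  | blocked_by   
---------------+--------+--------------
Bad redirect   | Grace  | NULL         
Export error   | Grace  | NULL         
Timeout error  | NULL   | Bad redirect 
Off by one     | NULL   | Timeout error
Wrong total    | Dave   | Off by one   
Wrong timezone | Xander | Export error 


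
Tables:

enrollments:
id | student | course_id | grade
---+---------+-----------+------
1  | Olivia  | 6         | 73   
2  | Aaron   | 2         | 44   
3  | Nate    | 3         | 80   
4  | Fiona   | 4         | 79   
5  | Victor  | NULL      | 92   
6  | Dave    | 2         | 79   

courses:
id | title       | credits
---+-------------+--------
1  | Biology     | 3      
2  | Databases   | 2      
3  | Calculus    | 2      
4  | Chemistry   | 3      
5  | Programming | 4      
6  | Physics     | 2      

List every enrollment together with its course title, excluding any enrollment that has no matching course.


INNER JOIN keeps only enrollments rows whose course_id matches an id in courses. Walk through each enrollment:
  - enrollment 1 (Olivia): course_id=6 -> matches Physics
  - enrollment 2 (Aaron): course_id=2 -> matches Databases
  - enrollment 3 (Nate): course_id=3 -> matches Calculus
  - enrollment 4 (Fiona): course_id=4 -> matches Chemistry
  - enrollment 5 (Victor): course_id=NULL, no match -> dropped
  - enrollment 6 (Dave): course_id=2 -> matches Databases
So 1 of 6 rows is dropped.

SQL:
SELECT a.student, b.title AS course
FROM enrollments a
INNER JOIN courses b ON a.course_id = b.id

Result:
student | course   
--------+----------
Olivia  | Physics  
Aaron   | Databases
Nate    | Calculus 
Fiona   | Chemistry
Dave    | Databases


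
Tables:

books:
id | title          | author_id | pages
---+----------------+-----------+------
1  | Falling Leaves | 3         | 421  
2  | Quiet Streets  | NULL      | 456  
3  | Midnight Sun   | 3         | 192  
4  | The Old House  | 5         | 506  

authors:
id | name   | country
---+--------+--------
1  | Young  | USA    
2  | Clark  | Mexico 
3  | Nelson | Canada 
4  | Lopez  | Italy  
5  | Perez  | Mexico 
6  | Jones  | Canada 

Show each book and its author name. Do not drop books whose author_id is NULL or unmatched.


LEFT JOIN keeps every row from books (the left table); where author_id has no match in authors, the author columns become NULL. Walk through each book:
  - book 1 (Falling Leaves): author_id=3 -> matches Nelson
  - book 2 (Quiet Streets): author_id=NULL, no match -> kept with NULL
  - book 3 (Midnight Sun): author_id=3 -> matches Nelson
  - book 4 (The Old House): author_id=5 -> matches Perez
All 4 rows appear; 1 has NULL author.

SQL:
SELECT a.title, b.name AS author
FROM books a
LEFT JOIN authors b ON a.author_id = b.id

Result:
title          | author
---------------+-------
Falling Leaves | Nelson
Quiet Streets  | NULL  
Midnight Sun   | Nelson
The Old House  | Perez 


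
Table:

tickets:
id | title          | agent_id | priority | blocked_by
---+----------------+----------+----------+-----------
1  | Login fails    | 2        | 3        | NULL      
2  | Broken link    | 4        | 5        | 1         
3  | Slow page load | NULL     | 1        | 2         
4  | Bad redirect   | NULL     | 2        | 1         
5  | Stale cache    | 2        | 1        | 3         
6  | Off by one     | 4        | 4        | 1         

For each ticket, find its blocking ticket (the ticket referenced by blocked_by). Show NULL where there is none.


This is a self-join: tickets is joined to a second copy of itself, matching each row's blocked_by to another row's id. Use LEFT JOIN so rows with blocked_by=NULL are kept.
  - ticket 1 (Login fails): blocked_by=NULL -> NULL
  - ticket 2 (Broken link): blocked_by=1 -> Login fails
  - ticket 3 (Slow page load): blocked_by=2 -> Broken link
  - ticket 4 (Bad redirect): blocked_by=1 -> Login fails
  - ticket 5 (Stale cache): blocked_by=3 -> Slow page load
  - ticket 6 (Off by one): blocked_by=1 -> Login fails

SQL:
SELECT a.title AS item, b.title AS blocked_by
FROM tickets a
LEFT JOIN tickets b ON a.blocked_by = b.id

Result:
item           | blocked_by    
---------------+---------------
Login fails    | NULL          
Broken link    | Login fails   
Slow page load | Broken link   
Bad redirect   | Login fails   
Stale cache    | Slow page load
Off by one     | Login fails   


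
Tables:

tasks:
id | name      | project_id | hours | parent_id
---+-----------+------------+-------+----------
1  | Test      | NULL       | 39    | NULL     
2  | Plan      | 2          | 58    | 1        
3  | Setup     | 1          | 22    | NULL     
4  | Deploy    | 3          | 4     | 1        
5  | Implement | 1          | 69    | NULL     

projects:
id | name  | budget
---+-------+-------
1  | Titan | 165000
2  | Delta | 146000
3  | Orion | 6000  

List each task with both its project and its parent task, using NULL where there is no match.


Two LEFT JOINs from the same base table tasks: one to projects via project_id, one to tasks itself via parent_id. Both are LEFT so every task is preserved.
Match against projects:
  - task 1 (Test): project_id=NULL, no match -> kept with NULL
  - task 2 (Plan): project_id=2 -> matches Delta
  - task 3 (Setup): project_id=1 -> matches Titan
  - task 4 (Deploy): project_id=3 -> matches Orion
  - task 5 (Implement): project_id=1 -> matches Titan
Match against tasks (self):
  - task 1 (Test): parent_id=NULL -> NULL
  - task 2 (Plan): parent_id=1 -> Test
  - task 3 (Setup): parent_id=NULL -> NULL
  - task 4 (Deploy): parent_id=1 -> Test
  - task 5 (Implement): parent_id=NULL -> NULL

SQL:
SELECT a.name, b.name AS project, c.name AS parent
FROM tasks a
LEFT JOIN projects b ON a.project_id = b.id
LEFT JOIN tasks c ON a.parent_id = c.id

Result:
name      | project | parent
----------+---------+-------
Test      | NULL    | NULL  
Plan      | Delta   | Test  
Setup     | Titan   | NULL  
Deploy    | Orion   | Test  
Implement | Titan   | NULL  


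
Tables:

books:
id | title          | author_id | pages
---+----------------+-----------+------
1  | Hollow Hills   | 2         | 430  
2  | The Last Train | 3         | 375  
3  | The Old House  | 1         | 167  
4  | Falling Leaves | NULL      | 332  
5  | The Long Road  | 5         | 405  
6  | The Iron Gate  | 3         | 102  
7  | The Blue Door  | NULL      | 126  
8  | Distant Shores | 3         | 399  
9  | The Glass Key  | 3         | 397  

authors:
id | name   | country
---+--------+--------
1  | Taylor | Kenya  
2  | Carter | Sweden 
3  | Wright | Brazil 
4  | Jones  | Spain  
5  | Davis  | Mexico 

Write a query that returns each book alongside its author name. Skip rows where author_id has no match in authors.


INNER JOIN keeps only books rows whose author_id matches an id in authors. Walk through each book:
  - book 1 (Hollow Hills): author_id=2 -> matches Carter
  - book 2 (The Last Train): author_id=3 -> matches Wright
  - book 3 (The Old House): author_id=1 -> matches Taylor
  - book 4 (Falling Leaves): author_id=NULL, no match -> dropped
  - book 5 (The Long Road): author_id=5 -> matches Davis
  - book 6 (The Iron Gate): author_id=3 -> matches Wright
  - book 7 (The Blue Door): author_id=NULL, no match -> dropped
  - book 8 (Distant Shores): author_id=3 -> matches Wright
  - book 9 (The Glass Key): author_id=3 -> matches Wright
So 2 of 9 rows are dropped.

SQL:
SELECT a.title, b.name AS author
FROM books a
INNER JOIN authors b ON a.author_id = b.id

Result:
title          | author
---------------+-------
Hollow Hills   | Carter
The Last Train | Wright
The Old House  | Taylor
The Long Road  | Davis 
The Iron Gate  | Wright
Distant Shores | Wright
The Glass Key  | Wright


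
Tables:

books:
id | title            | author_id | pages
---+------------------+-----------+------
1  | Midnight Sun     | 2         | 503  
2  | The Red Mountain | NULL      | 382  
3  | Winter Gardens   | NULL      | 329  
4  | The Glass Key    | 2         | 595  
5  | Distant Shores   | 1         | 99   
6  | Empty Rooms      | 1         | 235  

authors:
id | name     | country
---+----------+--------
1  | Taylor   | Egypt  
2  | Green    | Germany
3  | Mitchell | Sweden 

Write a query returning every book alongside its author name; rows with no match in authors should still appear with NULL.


LEFT JOIN keeps every row from books (the left table); where author_id has no match in authors, the author columns become NULL. Walk through each book:
  - book 1 (Midnight Sun): author_id=2 -> matches Green
  - book 2 (The Red Mountain): author_id=NULL, no match -> kept with NULL
  - book 3 (Winter Gardens): author_id=NULL, no match -> kept with NULL
  - book 4 (The Glass Key): author_id=2 -> matches Green
  - book 5 (Distant Shores): author_id=1 -> matches Taylor
  - book 6 (Empty Rooms): author_id=1 -> matches Taylor
All 6 rows appear; 2 have NULL author.

SQL:
SELECT a.title, b.name AS author
FROM books a
LEFT JOIN authors b ON a.author_id = b.id

Result:
title            | author
-----------------+-------
Midnight Sun     | Green 
The Red Mountain | NULL  
Winter Gardens   | NULL  
The Glass Key    | Green 
Distant Shores   | Taylor
Empty Rooms      | Taylor


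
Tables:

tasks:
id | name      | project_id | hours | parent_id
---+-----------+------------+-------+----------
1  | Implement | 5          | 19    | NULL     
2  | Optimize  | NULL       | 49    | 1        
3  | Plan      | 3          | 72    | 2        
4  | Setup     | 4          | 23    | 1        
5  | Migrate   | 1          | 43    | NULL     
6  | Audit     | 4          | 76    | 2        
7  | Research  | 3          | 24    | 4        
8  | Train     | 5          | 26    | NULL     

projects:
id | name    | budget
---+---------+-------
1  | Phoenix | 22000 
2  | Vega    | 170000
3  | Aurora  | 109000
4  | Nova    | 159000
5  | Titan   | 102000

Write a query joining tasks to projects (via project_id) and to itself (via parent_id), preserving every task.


Two LEFT JOINs from the same base table tasks: one to projects via project_id, one to tasks itself via parent_id. Both are LEFT so every task is preserved.
Match against projects:
  - task 1 (Implement): project_id=5 -> matches Titan
  - task 2 (Optimize): project_id=NULL, no match -> kept with NULL
  - task 3 (Plan): project_id=3 -> matches Aurora
  - task 4 (Setup): project_id=4 -> matches Nova
  - task 5 (Migrate): project_id=1 -> matches Phoenix
  - task 6 (Audit): project_id=4 -> matches Nova
  - task 7 (Research): project_id=3 -> matches Aurora
  - task 8 (Train): project_id=5 -> matches Titan
Match against tasks (self):
  - task 1 (Implement): parent_id=NULL -> NULL
  - task 2 (Optimize): parent_id=1 -> Implement
  - task 3 (Plan): parent_id=2 -> Optimize
  - task 4 (Setup): parent_id=1 -> Implement
  - task 5 (Migrate): parent_id=NULL -> NULL
  - task 6 (Audit): parent_id=2 -> Optimize
  - task 7 (Research): parent_id=4 -> Setup
  - task 8 (Train): parent_id=NULL -> NULL

SQL:
SELECT a.name, b.name AS project, c.name AS parent
FROM tasks a
LEFT JOIN projects b ON a.project_id = b.id
LEFT JOIN tasks c ON a.parent_id = c.id

Result:
name      | project | parent   
----------+---------+----------
Implement | Titan   | NULL     
Optimize  | NULL    | Implement
Plan      | Aurora  | Optimize 
Setup     | Nova    | Implement
Migrate   | Phoenix | NULL     
Audit     | Nova    | Optimize 
Research  | Aurora  | Setup    
Train     | Titan   | NULL     


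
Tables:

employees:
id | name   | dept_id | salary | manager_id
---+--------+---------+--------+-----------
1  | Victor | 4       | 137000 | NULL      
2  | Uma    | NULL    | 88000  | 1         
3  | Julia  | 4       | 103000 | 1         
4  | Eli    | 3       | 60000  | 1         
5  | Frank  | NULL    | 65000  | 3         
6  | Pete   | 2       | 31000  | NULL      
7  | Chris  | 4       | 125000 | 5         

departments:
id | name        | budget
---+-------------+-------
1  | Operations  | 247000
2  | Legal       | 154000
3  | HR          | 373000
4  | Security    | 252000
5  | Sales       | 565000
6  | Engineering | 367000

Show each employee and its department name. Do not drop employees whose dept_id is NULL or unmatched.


LEFT JOIN keeps every row from employees (the left table); where dept_id has no match in departments, the department columns become NULL. Walk through each employee:
  - employee 1 (Victor): dept_id=4 -> matches Security
  - employee 2 (Uma): dept_id=NULL, no match -> kept with NULL
  - employee 3 (Julia): dept_id=4 -> matches Security
  - employee 4 (Eli): dept_id=3 -> matches HR
  - employee 5 (Frank): dept_id=NULL, no match -> kept with NULL
  - employee 6 (Pete): dept_id=2 -> matches Legal
  - employee 7 (Chris): dept_id=4 -> matches Security
All 7 rows appear; 2 have NULL department.

SQL:
SELECT a.name, b.name AS department
FROM employees a
LEFT JOIN departments b ON a.dept_id = b.id

Result:
name   | department
-------+-----------
Victor | Security  
Uma    | NULL      
Julia  | Security  
Eli    | HR        
Frank  | NULL      
Pete   | Legal     
Chris  | Security  


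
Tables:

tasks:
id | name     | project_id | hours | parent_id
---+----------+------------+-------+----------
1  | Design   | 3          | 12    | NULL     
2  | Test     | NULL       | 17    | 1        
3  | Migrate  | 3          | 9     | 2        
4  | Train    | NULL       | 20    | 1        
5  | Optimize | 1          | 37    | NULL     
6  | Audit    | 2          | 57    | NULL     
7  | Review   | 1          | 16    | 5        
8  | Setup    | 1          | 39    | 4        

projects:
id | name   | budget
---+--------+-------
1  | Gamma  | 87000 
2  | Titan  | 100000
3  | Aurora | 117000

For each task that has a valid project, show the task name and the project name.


INNER JOIN keeps only tasks rows whose project_id matches an id in projects. Walk through each task:
  - task 1 (Design): project_id=3 -> matches Aurora
  - task 2 (Test): project_id=NULL, no match -> dropped
  - task 3 (Migrate): project_id=3 -> matches Aurora
  - task 4 (Train): project_id=NULL, no match -> dropped
  - task 5 (Optimize): project_id=1 -> matches Gamma
  - task 6 (Audit): project_id=2 -> matches Titan
  - task 7 (Review): project_id=1 -> matches Gamma
  - task 8 (Setup): project_id=1 -> matches Gamma
So 2 of 8 rows are dropped.

SQL:
SELECT a.name, b.name AS project
FROM tasks a
INNER JOIN projects b ON a.project_id = b.id

Result:
name     | project
---------+--------
Design   | Aurora 
Migrate  | Aurora 
Optimize | Gamma  
Audit    | Titan  
Review   | Gamma  
Setup    | Gamma  


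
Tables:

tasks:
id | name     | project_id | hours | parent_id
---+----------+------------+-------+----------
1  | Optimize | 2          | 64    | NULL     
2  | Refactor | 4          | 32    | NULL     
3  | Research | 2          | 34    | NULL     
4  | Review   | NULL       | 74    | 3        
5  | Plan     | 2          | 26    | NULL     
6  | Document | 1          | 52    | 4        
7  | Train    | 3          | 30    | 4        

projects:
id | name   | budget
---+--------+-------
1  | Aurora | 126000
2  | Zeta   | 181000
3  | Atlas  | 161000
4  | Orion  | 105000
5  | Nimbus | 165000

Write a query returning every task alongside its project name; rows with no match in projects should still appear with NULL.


LEFT JOIN keeps every row from tasks (the left table); where project_id has no match in projects, the project columns become NULL. Walk through each task:
  - task 1 (Optimize): project_id=2 -> matches Zeta
  - task 2 (Refactor): project_id=4 -> matches Orion
  - task 3 (Research): project_id=2 -> matches Zeta
  - task 4 (Review): project_id=NULL, no match -> kept with NULL
  - task 5 (Plan): project_id=2 -> matches Zeta
  - task 6 (Document): project_id=1 -> matches Aurora
  - task 7 (Train): project_id=3 -> matches Atlas
All 7 rows appear; 1 has NULL project.

SQL:
SELECT a.name, b.name AS project
FROM tasks a
LEFT JOIN projects b ON a.project_id = b.id

Result:
name     | project
---------+--------
Optimize | Zeta   
Refactor | Orion  
Research | Zeta   
Review   | NULL   
Plan     | Zeta   
Document | Aurora 
Train    | Atlas  


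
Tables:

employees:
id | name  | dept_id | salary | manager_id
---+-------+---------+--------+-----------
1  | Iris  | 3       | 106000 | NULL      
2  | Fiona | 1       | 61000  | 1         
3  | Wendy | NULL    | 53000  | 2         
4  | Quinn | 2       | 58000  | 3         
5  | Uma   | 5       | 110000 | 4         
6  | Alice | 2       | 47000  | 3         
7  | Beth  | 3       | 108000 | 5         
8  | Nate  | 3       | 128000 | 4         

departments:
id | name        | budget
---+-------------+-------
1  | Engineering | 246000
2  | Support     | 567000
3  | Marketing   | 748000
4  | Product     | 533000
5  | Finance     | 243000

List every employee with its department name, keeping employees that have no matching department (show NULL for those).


LEFT JOIN keeps every row from employees (the left table); where dept_id has no match in departments, the department columns become NULL. Walk through each employee:
  - employee 1 (Iris): dept_id=3 -> matches Marketing
  - employee 2 (Fiona): dept_id=1 -> matches Engineering
  - employee 3 (Wendy): dept_id=NULL, no match -> kept with NULL
  - employee 4 (Quinn): dept_id=2 -> matches Support
  - employee 5 (Uma): dept_id=5 -> matches Finance
  - employee 6 (Alice): dept_id=2 -> matches Support
  - employee 7 (Beth): dept_id=3 -> matches Marketing
  - employee 8 (Nate): dept_id=3 -> matches Marketing
All 8 rows appear; 1 has NULL department.

SQL:
SELECT a.name, b.name AS department
FROM employees a
LEFT JOIN departments b ON a.dept_id = b.id

Result:
name  | department 
------+------------
Iris  | Marketing  
Fiona | Engineering
Wendy | NULL       
Quinn | Support    
Uma   | Finance    
Alice | Support    
Beth  | Marketing  
Nate  | Marketing  


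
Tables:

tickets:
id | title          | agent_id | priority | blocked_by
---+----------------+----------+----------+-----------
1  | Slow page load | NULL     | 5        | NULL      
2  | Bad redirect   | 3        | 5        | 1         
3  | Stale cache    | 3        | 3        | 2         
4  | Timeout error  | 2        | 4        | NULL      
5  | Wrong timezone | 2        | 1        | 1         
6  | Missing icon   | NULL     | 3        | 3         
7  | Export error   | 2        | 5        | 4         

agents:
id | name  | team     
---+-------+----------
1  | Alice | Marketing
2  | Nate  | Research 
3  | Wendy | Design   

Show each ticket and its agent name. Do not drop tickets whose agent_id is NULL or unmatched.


LEFT JOIN keeps every row from tickets (the left table); where agent_id has no match in agents, the agent columns become NULL. Walk through each ticket:
  - ticket 1 (Slow page load): agent_id=NULL, no match -> kept with NULL
  - ticket 2 (Bad redirect): agent_id=3 -> matches Wendy
  - ticket 3 (Stale cache): agent_id=3 -> matches Wendy
  - ticket 4 (Timeout error): agent_id=2 -> matches Nate
  - ticket 5 (Wrong timezone): agent_id=2 -> matches Nate
  - ticket 6 (Missing icon): agent_id=NULL, no match -> kept with NULL
  - ticket 7 (Export error): agent_id=2 -> matches Nate
All 7 rows appear; 2 have NULL agent.

SQL:
SELECT a.title, b.name AS agent
FROM tickets a
LEFT JOIN agents b ON a.agent_id = b.id

Result:
title          | agent
---------------+------
Slow page load | NULL 
Bad redirect   | Wendy
Stale cache    | Wendy
Timeout error  | Nate 
Wrong timezone | Nate 
Missing icon   | NULL 
Export error   | Nate 


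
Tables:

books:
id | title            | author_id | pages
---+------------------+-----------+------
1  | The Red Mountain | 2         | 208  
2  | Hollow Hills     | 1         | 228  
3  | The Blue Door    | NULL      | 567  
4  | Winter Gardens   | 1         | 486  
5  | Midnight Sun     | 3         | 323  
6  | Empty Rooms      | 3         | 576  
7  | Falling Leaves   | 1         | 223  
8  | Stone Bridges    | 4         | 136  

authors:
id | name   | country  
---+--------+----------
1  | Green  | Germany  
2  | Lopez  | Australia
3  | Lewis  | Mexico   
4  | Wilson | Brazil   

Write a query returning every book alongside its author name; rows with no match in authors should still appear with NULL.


LEFT JOIN keeps every row from books (the left table); where author_id has no match in authors, the author columns become NULL. Walk through each book:
  - book 1 (The Red Mountain): author_id=2 -> matches Lopez
  - book 2 (Hollow Hills): author_id=1 -> matches Green
  - book 3 (The Blue Door): author_id=NULL, no match -> kept with NULL
  - book 4 (Winter Gardens): author_id=1 -> matches Green
  - book 5 (Midnight Sun): author_id=3 -> matches Lewis
  - book 6 (Empty Rooms): author_id=3 -> matches Lewis
  - book 7 (Falling Leaves): author_id=1 -> matches Green
  - book 8 (Stone Bridges): author_id=4 -> matches Wilson
All 8 rows appear; 1 has NULL author.

SQL:
SELECT a.title, b.name AS author
FROM books a
LEFT JOIN authors b ON a.author_id = b.id

Result:
title            | author
-----------------+-------
The Red Mountain | Lopez 
Hollow Hills     | Green 
The Blue Door    | NULL  
Winter Gardens   | Green 
Midnight Sun     | Lewis 
Empty Rooms      | Lewis 
Falling Leaves   | Green 
Stone Bridges    | Wilson


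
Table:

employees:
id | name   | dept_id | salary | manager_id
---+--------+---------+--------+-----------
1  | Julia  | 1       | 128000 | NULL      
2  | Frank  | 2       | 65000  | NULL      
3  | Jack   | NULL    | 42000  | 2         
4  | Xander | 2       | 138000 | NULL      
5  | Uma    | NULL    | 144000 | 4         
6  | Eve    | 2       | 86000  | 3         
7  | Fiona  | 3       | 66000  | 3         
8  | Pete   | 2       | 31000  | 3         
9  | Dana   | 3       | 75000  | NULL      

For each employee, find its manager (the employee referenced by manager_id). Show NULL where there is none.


This is a self-join: employees is joined to a second copy of itself, matching each row's manager_id to another row's id. Use LEFT JOIN so rows with manager_id=NULL are kept.
  - employee 1 (Julia): manager_id=NULL -> NULL
  - employee 2 (Frank): manager_id=NULL -> NULL
  - employee 3 (Jack): manager_id=2 -> Frank
  - employee 4 (Xander): manager_id=NULL -> NULL
  - employee 5 (Uma): manager_id=4 -> Xander
  - employee 6 (Eve): manager_id=3 -> Jack
  - employee 7 (Fiona): manager_id=3 -> Jack
  - employee 8 (Pete): manager_id=3 -> Jack
  - employee 9 (Dana): manager_id=NULL -> NULL

SQL:
SELECT a.name AS item, b.name AS manager
FROM employees a
LEFT JOIN employees b ON a.manager_id = b.id

Result:
item   | manager
-------+--------
Julia  | NULL   
Frank  | NULL   
Jack   | Frank  
Xander | NULL   
Uma    | Xander 
Eve    | Jack   
Fiona  | Jack   
Pete   | Jack   
Dana   | NULL   


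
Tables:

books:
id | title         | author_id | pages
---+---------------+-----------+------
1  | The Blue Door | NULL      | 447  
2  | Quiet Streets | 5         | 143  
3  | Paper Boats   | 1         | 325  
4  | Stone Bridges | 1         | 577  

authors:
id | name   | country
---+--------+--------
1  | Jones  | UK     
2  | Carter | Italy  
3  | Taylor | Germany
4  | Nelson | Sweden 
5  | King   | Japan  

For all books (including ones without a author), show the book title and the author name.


LEFT JOIN keeps every row from books (the left table); where author_id has no match in authors, the author columns become NULL. Walk through each book:
  - book 1 (The Blue Door): author_id=NULL, no match -> kept with NULL
  - book 2 (Quiet Streets): author_id=5 -> matches King
  - book 3 (Paper Boats): author_id=1 -> matches Jones
  - book 4 (Stone Bridges): author_id=1 -> matches Jones
All 4 rows appear; 1 has NULL author.

SQL:
SELECT a.title, b.name AS author
FROM books a
LEFT JOIN authors b ON a.author_id = b.id

Result:
title         | author
--------------+-------
The Blue Door | NULL  
Quiet Streets | King  
Paper Boats   | Jones 
Stone Bridges | Jones 


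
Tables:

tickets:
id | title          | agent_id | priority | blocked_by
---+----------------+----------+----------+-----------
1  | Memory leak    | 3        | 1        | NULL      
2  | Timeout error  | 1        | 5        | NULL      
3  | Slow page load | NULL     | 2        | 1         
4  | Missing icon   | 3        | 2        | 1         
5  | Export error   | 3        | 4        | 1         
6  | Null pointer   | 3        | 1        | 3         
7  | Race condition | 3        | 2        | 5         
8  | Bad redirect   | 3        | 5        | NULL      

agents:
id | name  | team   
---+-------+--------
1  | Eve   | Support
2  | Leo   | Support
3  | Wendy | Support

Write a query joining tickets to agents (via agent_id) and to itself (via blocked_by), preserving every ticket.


Two LEFT JOINs from the same base table tickets: one to agents via agent_id, one to tickets itself via blocked_by. Both are LEFT so every ticket is preserved.
Match against agents:
  - ticket 1 (Memory leak): agent_id=3 -> matches Wendy
  - ticket 2 (Timeout error): agent_id=1 -> matches Eve
  - ticket 3 (Slow page load): agent_id=NULL, no match -> kept with NULL
  - ticket 4 (Missing icon): agent_id=3 -> matches Wendy
  - ticket 5 (Export error): agent_id=3 -> matches Wendy
  - ticket 6 (Null pointer): agent_id=3 -> matches Wendy
  - ticket 7 (Race condition): agent_id=3 -> matches Wendy
  - ticket 8 (Bad redirect): agent_id=3 -> matches Wendy
Match against tickets (self):
  - ticket 1 (Memory leak): blocked_by=NULL -> NULL
  - ticket 2 (Timeout error): blocked_by=NULL -> NULL
  - ticket 3 (Slow page load): blocked_by=1 -> Memory leak
  - ticket 4 (Missing icon): blocked_by=1 -> Memory leak
  - ticket 5 (Export error): blocked_by=1 -> Memory leak
  - ticket 6 (Null pointer): blocked_by=3 -> Slow page load
  - ticket 7 (Race condition): blocked_by=5 -> Export error
  - ticket 8 (Bad redirect): blocked_by=NULL -> NULL

SQL:
SELECT a.title, b.name AS agent, c.title AS blocked_by
FROM tickets a
LEFT JOIN agents b ON a.agent_id = b.id
LEFT JOIN tickets c ON a.blocked_by = c.id

Result:
title          | agent | blocked_by    
---------------+-------+---------------
Memory leak    | Wendy | NULL          
Timeout error  | Eve   | NULL          
Slow page load | NULL  | Memory leak   
Missing icon   | Wendy | Memory leak   
Export error   | Wendy | Memory leak   
Null pointer   | Wendy | Slow page load
Race condition | Wendy | Export error  
Bad redirect   | Wendy | NULL          


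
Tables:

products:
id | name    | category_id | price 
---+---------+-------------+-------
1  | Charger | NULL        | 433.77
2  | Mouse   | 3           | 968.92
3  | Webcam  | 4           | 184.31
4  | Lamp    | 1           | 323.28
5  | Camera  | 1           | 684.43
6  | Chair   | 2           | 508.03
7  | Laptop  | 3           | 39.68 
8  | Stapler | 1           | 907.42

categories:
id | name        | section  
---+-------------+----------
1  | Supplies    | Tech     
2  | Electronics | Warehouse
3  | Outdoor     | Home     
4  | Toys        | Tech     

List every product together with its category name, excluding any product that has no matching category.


INNER JOIN keeps only products rows whose category_id matches an id in categories. Walk through each product:
  - product 1 (Charger): category_id=NULL, no match -> dropped
  - product 2 (Mouse): category_id=3 -> matches Outdoor
  - product 3 (Webcam): category_id=4 -> matches Toys
  - product 4 (Lamp): category_id=1 -> matches Supplies
  - product 5 (Camera): category_id=1 -> matches Supplies
  - product 6 (Chair): category_id=2 -> matches Electronics
  - product 7 (Laptop): category_id=3 -> matches Outdoor
  - product 8 (Stapler): category_id=1 -> matches Supplies
So 1 of 8 rows is dropped.

SQL:
SELECT a.name, b.name AS category
FROM products a
INNER JOIN categories b ON a.category_id = b.id

Result:
name    | category   
--------+------------
Mouse   | Outdoor    
Webcam  | Toys       
Lamp    | Supplies   
Camera  | Supplies   
Chair   | Electronics
Laptop  | Outdoor    
Stapler | Supplies   


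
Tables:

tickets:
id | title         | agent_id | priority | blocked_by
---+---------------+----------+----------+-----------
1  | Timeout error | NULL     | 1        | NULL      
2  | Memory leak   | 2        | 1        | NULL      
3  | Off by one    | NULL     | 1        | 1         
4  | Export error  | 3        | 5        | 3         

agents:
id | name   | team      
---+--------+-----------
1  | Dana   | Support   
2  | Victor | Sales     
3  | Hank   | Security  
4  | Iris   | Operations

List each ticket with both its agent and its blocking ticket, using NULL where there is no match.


Two LEFT JOINs from the same base table tickets: one to agents via agent_id, one to tickets itself via blocked_by. Both are LEFT so every ticket is preserved.
Match against agents:
  - ticket 1 (Timeout error): agent_id=NULL, no match -> kept with NULL
  - ticket 2 (Memory leak): agent_id=2 -> matches Victor
  - ticket 3 (Off by one): agent_id=NULL, no match -> kept with NULL
  - ticket 4 (Export error): agent_id=3 -> matches Hank
Match against tickets (self):
  - ticket 1 (Timeout error): blocked_by=NULL -> NULL
  - ticket 2 (Memory leak): blocked_by=NULL -> NULL
  - ticket 3 (Off by one): blocked_by=1 -> Timeout error
  - ticket 4 (Export error): blocked_by=3 -> Off by one

SQL:
SELECT a.title, b.name AS agent, c.title AS blocked_by
FROM tickets a
LEFT JOIN agents b ON a.agent_id = b.id
LEFT JOIN tickets c ON a.blocked_by = c.id

Result:
title         | agent  | blocked_by   
--------------+--------+--------------
Timeout error | NULL   | NULL         
Memory leak   | Victor | NULL         
Off by one    | NULL   | Timeout error
Export error  | Hank   | Off by one   


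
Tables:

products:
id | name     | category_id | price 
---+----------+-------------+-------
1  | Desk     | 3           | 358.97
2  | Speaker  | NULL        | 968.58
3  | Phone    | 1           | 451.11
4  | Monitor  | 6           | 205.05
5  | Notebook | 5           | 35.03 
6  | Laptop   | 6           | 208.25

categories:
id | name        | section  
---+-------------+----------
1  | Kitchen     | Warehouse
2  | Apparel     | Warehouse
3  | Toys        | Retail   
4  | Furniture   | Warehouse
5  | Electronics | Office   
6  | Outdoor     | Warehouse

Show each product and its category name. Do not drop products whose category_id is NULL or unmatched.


LEFT JOIN keeps every row from products (the left table); where category_id has no match in categories, the category columns become NULL. Walk through each product:
  - product 1 (Desk): category_id=3 -> matches Toys
  - product 2 (Speaker): category_id=NULL, no match -> kept with NULL
  - product 3 (Phone): category_id=1 -> matches Kitchen
  - product 4 (Monitor): category_id=6 -> matches Outdoor
  - product 5 (Notebook): category_id=5 -> matches Electronics
  - product 6 (Laptop): category_id=6 -> matches Outdoor
All 6 rows appear; 1 has NULL category.

SQL:
SELECT a.name, b.name AS category
FROM products a
LEFT JOIN categories b ON a.category_id = b.id

Result:
name     | category   
---------+------------
Desk     | Toys       
Speaker  | NULL       
Phone    | Kitchen    
Monitor  | Outdoor    
Notebook | Electronics
Laptop   | Outdoor    


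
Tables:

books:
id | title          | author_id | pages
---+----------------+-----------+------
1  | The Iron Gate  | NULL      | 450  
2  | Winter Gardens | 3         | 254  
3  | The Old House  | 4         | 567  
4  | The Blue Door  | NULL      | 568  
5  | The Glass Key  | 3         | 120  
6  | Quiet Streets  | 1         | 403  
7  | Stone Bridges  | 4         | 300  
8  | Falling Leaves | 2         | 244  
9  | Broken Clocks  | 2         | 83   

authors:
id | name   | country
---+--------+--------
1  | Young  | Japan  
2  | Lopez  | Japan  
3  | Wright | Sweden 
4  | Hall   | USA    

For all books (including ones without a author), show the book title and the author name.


LEFT JOIN keeps every row from books (the left table); where author_id has no match in authors, the author columns become NULL. Walk through each book:
  - book 1 (The Iron Gate): author_id=NULL, no match -> kept with NULL
  - book 2 (Winter Gardens): author_id=3 -> matches Wright
  - book 3 (The Old House): author_id=4 -> matches Hall
  - book 4 (The Blue Door): author_id=NULL, no match -> kept with NULL
  - book 5 (The Glass Key): author_id=3 -> matches Wright
  - book 6 (Quiet Streets): author_id=1 -> matches Young
  - book 7 (Stone Bridges): author_id=4 -> matches Hall
  - book 8 (Falling Leaves): author_id=2 -> matches Lopez
  - book 9 (Broken Clocks): author_id=2 -> matches Lopez
All 9 rows appear; 2 have NULL author.

SQL:
SELECT a.title, b.name AS author
FROM books a
LEFT JOIN authors b ON a.author_id = b.id

Result:
title          | author
---------------+-------
The Iron Gate  | NULL  
Winter Gardens | Wright
The Old House  | Hall  
The Blue Door  | NULL  
The Glass Key  | Wright
Quiet Streets  | Young 
Stone Bridges  | Hall  
Falling Leaves | Lopez 
Broken Clocks  | Lopez 


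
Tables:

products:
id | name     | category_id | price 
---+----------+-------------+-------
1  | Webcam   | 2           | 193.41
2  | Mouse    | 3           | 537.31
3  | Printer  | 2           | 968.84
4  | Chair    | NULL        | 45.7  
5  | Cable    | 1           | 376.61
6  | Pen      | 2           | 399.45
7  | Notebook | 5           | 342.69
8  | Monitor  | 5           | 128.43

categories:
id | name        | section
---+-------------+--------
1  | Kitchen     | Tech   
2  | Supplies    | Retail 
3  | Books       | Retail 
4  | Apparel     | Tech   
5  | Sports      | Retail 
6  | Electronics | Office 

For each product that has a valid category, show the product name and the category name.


INNER JOIN keeps only products rows whose category_id matches an id in categories. Walk through each product:
  - product 1 (Webcam): category_id=2 -> matches Supplies
  - product 2 (Mouse): category_id=3 -> matches Books
  - product 3 (Printer): category_id=2 -> matches Supplies
  - product 4 (Chair): category_id=NULL, no match -> dropped
  - product 5 (Cable): category_id=1 -> matches Kitchen
  - product 6 (Pen): category_id=2 -> matches Supplies
  - product 7 (Notebook): category_id=5 -> matches Sports
  - product 8 (Monitor): category_id=5 -> matches Sports
So 1 of 8 rows is dropped.

SQL:
SELECT a.name, b.name AS category
FROM products a
INNER JOIN categories b ON a.category_id = b.id

Result:
name     | category
---------+---------
Webcam   | Supplies
Mouse    | Books   
Printer  | Supplies
Cable    | Kitchen 
Pen      | Supplies
Notebook | Sports  
Monitor  | Sports  


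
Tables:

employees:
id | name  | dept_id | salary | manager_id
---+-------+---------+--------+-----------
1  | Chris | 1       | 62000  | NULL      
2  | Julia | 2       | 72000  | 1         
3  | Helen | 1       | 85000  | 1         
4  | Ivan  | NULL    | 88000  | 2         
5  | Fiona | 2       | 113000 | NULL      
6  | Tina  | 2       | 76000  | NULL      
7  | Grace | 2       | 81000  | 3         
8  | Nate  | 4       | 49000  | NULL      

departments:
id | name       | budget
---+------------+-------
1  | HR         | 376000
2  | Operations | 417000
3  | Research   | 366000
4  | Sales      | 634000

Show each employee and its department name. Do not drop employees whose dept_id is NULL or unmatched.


LEFT JOIN keeps every row from employees (the left table); where dept_id has no match in departments, the department columns become NULL. Walk through each employee:
  - employee 1 (Chris): dept_id=1 -> matches HR
  - employee 2 (Julia): dept_id=2 -> matches Operations
  - employee 3 (Helen): dept_id=1 -> matches HR
  - employee 4 (Ivan): dept_id=NULL, no match -> kept with NULL
  - employee 5 (Fiona): dept_id=2 -> matches Operations
  - employee 6 (Tina): dept_id=2 -> matches Operations
  - employee 7 (Grace): dept_id=2 -> matches Operations
  - employee 8 (Nate): dept_id=4 -> matches Sales
All 8 rows appear; 1 has NULL department.

SQL:
SELECT a.name, b.name AS department
FROM employees a
LEFT JOIN departments b ON a.dept_id = b.id

Result:
name  | department
------+-----------
Chris | HR        
Julia | Operations
Helen | HR        
Ivan  | NULL      
Fiona | Operations
Tina  | Operations
Grace | Operations
Nate  | Sales     


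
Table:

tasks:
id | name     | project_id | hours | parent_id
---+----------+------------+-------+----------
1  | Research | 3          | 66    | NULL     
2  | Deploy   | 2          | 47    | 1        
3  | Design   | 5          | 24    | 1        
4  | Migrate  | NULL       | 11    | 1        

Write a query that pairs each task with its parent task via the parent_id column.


This is a self-join: tasks is joined to a second copy of itself, matching each row's parent_id to another row's id. Use LEFT JOIN so rows with parent_id=NULL are kept.
  - task 1 (Research): parent_id=NULL -> NULL
  - task 2 (Deploy): parent_id=1 -> Research
  - task 3 (Design): parent_id=1 -> Research
  - task 4 (Migrate): parent_id=1 -> Research

SQL:
SELECT a.name AS item, b.name AS parent
FROM tasks a
LEFT JOIN tasks b ON a.parent_id = b.id

Result:
item     | parent  
---------+---------
Research | NULL    
Deploy   | Research
Design   | Research
Migrate  | Research
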